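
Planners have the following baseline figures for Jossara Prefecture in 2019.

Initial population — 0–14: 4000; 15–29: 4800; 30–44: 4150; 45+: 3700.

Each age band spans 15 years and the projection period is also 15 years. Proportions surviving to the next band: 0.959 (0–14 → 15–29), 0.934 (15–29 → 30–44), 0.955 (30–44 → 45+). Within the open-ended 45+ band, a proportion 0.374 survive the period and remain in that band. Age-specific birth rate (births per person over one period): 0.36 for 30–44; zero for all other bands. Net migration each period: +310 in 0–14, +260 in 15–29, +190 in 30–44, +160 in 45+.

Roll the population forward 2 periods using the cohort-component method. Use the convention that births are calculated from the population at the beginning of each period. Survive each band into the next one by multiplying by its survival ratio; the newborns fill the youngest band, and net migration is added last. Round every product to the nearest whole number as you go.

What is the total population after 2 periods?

Let band 1 be 0–14 through band 4 = 45+.
[period 1]
Births: 4150 × 0.36 = 1494
Band 2: 4000 × 0.959 = 3836
Band 3: 4800 × 0.934 = 4483
Band 4: 4150 × 0.955 + 3700 × 0.374 = 3963 + 1384 = 5347
Net migration: Band 1 + 310 → 1804; Band 2 + 260 → 4096; Band 3 + 190 → 4673; Band 4 + 160 → 5507
→ [1804, 4096, 4673, 5507]
[period 2]
Births: 4673 × 0.36 = 1682
Band 2: 1804 × 0.959 = 1730
Band 3: 4096 × 0.934 = 3826
Band 4: 4673 × 0.955 + 5507 × 0.374 = 4463 + 2060 = 6523
Net migration: Band 1 + 310 → 1992; Band 2 + 260 → 1990; Band 3 + 190 → 4016; Band 4 + 160 → 6683
→ [1992, 1990, 4016, 6683]
Total after period 2: 1992 + 1990 + 4016 + 6683 = 14681

14681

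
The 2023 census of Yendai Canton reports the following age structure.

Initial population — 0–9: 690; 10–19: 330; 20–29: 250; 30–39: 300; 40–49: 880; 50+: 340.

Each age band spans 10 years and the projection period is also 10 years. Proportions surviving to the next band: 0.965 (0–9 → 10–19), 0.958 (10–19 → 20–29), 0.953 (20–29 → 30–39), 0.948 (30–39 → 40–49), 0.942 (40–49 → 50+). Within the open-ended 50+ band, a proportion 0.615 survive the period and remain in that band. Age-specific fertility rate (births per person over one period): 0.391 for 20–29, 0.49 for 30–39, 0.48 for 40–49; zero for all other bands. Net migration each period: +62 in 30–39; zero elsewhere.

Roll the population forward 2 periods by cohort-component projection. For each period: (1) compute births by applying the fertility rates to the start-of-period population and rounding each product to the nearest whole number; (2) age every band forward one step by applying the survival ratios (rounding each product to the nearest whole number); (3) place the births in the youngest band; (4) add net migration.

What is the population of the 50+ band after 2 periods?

Period 1:
Births: 250 × 0.391 = 98, 300 × 0.49 = 147, 880 × 0.48 = 422 ⇒ total 667
10–19: 690 × 0.965 = 666
20–29: 330 × 0.958 = 316
30–39: 250 × 0.953 = 238
40–49: 300 × 0.948 = 284
50+: 880 × 0.942 + 340 × 0.615 = 829 + 209 = 1038
Net migration: 30–39 + 62 → 300
→ [667, 666, 316, 300, 284, 1038]
Period 2:
Births: 316 × 0.391 = 124, 300 × 0.49 = 147, 284 × 0.48 = 136 ⇒ total 407
10–19: 667 × 0.965 = 644
20–29: 666 × 0.958 = 638
30–39: 316 × 0.953 = 301
40–49: 300 × 0.948 = 284
50+: 284 × 0.942 + 1038 × 0.615 = 268 + 638 = 906
Net migration: 30–39 + 62 → 363
→ [407, 644, 638, 363, 284, 906]

906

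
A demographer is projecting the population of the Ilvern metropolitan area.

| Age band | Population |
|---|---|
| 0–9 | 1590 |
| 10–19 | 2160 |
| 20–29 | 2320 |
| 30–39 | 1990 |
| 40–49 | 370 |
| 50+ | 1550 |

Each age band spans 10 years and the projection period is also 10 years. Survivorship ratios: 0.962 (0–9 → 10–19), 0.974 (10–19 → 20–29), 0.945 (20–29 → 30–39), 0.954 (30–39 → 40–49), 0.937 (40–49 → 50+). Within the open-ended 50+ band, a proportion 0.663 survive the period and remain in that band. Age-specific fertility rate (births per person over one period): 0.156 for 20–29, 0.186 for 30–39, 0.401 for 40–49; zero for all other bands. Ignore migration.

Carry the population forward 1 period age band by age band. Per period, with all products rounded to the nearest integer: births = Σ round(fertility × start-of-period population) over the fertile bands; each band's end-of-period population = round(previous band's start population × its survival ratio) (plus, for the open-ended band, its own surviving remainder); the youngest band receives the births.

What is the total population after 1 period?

9979

Numbering the bands 1..6 from youngest to oldest:
[period 1]
Births: 2320 × 0.156 = 362 ; 1990 × 0.186 = 370 ; 370 × 0.401 = 148 — total 880
Band 2: 1590 × 0.962 = 1530
Band 3: 2160 × 0.974 = 2104
Band 4: 2320 × 0.945 = 2192
Band 5: 1990 × 0.954 = 1898
Band 6: 370 × 0.937 + 1550 × 0.663 = 347 + 1028 = 1375
End of period: [880, 1530, 2104, 2192, 1898, 1375]
Total after period 1: 880 + 1530 + 2104 + 2192 + 1898 + 1375 = 9979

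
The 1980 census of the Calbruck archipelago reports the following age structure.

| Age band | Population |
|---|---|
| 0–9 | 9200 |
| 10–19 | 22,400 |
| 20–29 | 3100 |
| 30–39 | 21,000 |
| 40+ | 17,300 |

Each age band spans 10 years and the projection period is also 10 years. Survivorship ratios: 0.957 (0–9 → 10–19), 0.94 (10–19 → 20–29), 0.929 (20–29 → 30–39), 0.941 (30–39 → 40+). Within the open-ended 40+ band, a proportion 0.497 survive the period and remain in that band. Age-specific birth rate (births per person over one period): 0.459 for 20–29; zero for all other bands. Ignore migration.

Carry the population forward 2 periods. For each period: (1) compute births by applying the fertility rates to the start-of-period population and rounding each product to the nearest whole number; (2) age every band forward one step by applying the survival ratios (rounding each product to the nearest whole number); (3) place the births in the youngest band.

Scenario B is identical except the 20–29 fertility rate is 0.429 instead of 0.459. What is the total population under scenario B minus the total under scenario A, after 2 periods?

Numbering the groups 1..5 from youngest to oldest:
Period 1.
Births: 3100 × 0.459 = 1423
Group 2: 9200 × 0.957 = 8804
Group 3: 22400 × 0.94 = 21056
Group 4: 3100 × 0.929 = 2880
Group 5: 21000 × 0.941 + 17300 × 0.497 = 19761 + 8598 = 28359
Population now: 0–9=1423, 10–19=8804, 20–29=21056, 30–39=2880, 40+=28359
Period 2.
Births: 21056 × 0.459 = 9665
Group 2: 1423 × 0.957 = 1362
Group 3: 8804 × 0.94 = 8276
Group 4: 21056 × 0.929 = 19561
Group 5: 2880 × 0.941 + 28359 × 0.497 = 2710 + 14094 = 16804
Population now: 0–9=9665, 10–19=1362, 20–29=8276, 30–39=19561, 40+=16804
Scenario A total after 2 periods: 55668
Scenario B projection —
Period 1.
Births: 3100 × 0.429 = 1330
Group 2: 9200 × 0.957 = 8804
Group 3: 22400 × 0.94 = 21056
Group 4: 3100 × 0.929 = 2880
Group 5: 21000 × 0.941 + 17300 × 0.497 = 19761 + 8598 = 28359
Population now: 0–9=1330, 10–19=8804, 20–29=21056, 30–39=2880, 40+=28359
Period 2.
Births: 21056 × 0.429 = 9033
Group 2: 1330 × 0.957 = 1273
Group 3: 8804 × 0.94 = 8276
Group 4: 21056 × 0.929 = 19561
Group 5: 2880 × 0.941 + 28359 × 0.497 = 2710 + 14094 = 16804
Population now: 0–9=9033, 10–19=1273, 20–29=8276, 30–39=19561, 40+=16804
Scenario B total after 2 periods: 54947
Difference B − A = 54947 − 55668 = -721

-721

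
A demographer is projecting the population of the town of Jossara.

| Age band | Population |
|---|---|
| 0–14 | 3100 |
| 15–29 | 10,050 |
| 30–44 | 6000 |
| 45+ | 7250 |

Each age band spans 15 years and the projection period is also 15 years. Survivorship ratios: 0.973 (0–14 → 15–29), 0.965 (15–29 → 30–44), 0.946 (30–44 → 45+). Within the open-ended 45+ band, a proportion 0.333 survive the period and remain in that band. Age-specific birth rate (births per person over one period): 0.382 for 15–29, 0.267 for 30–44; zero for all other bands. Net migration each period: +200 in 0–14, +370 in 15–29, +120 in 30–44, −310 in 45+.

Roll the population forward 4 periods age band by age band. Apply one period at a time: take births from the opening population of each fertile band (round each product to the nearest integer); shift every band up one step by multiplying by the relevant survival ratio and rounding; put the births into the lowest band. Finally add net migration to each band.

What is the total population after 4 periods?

Numbering the groups 1..4 from youngest to oldest:
[period 1]
Births: 10050 × 0.382 = 3839  |  6000 × 0.267 = 1602 — total 5441
Group 2: 3100 × 0.973 = 3016
Group 3: 10050 × 0.965 = 9698
Group 4: 6000 × 0.946 + 7250 × 0.333 = 5676 + 2414 = 8090
Net migration: Group 1 + 200 → 5641; Group 2 + 370 → 3386; Group 3 + 120 → 9818; Group 4 − 310 → 7780
→ [5641, 3386, 9818, 7780]
[period 2]
Births: 3386 × 0.382 = 1293  |  9818 × 0.267 = 2621 — total 3914
Group 2: 5641 × 0.973 = 5489
Group 3: 3386 × 0.965 = 3267
Group 4: 9818 × 0.946 + 7780 × 0.333 = 9288 + 2591 = 11879
Net migration: Group 1 + 200 → 4114; Group 2 + 370 → 5859; Group 3 + 120 → 3387; Group 4 − 310 → 11569
→ [4114, 5859, 3387, 11569]
[period 3]
Births: 5859 × 0.382 = 2238  |  3387 × 0.267 = 904 — total 3142
Group 2: 4114 × 0.973 = 4003
Group 3: 5859 × 0.965 = 5654
Group 4: 3387 × 0.946 + 11569 × 0.333 = 3204 + 3852 = 7056
Net migration: Group 1 + 200 → 3342; Group 2 + 370 → 4373; Group 3 + 120 → 5774; Group 4 − 310 → 6746
→ [3342, 4373, 5774, 6746]
[period 4]
Births: 4373 × 0.382 = 1670  |  5774 × 0.267 = 1542 — total 3212
Group 2: 3342 × 0.973 = 3252
Group 3: 4373 × 0.965 = 4220
Group 4: 5774 × 0.946 + 6746 × 0.333 = 5462 + 2246 = 7708
Net migration: Group 1 + 200 → 3412; Group 2 + 370 → 3622; Group 3 + 120 → 4340; Group 4 − 310 → 7398
→ [3412, 3622, 4340, 7398]
Total after period 4: 3412 + 3622 + 4340 + 7398 = 18772

18772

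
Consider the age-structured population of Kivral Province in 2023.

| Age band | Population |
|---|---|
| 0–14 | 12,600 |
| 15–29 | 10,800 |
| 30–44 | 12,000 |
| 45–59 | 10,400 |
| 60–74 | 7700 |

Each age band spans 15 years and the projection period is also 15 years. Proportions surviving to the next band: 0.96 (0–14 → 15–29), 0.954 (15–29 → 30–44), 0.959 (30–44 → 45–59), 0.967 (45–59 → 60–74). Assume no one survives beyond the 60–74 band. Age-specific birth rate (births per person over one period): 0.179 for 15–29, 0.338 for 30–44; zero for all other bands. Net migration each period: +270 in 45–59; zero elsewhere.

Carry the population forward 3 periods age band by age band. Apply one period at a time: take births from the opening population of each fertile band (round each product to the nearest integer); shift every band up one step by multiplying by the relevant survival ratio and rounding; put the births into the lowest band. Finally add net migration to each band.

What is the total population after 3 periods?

Numbering the groups 1..5 from youngest to oldest:
After projecting period 1:
Births: 10800 × 0.179 = 1933, 12000 × 0.338 = 4056 — total 5989
Group 2: 12600 × 0.96 = 12096
Group 3: 10800 × 0.954 = 10303
Group 4: 12000 × 0.959 = 11508
Group 5: 10400 × 0.967 = 10057
Net migration: Group 4 + 270 → 11778
End of period: [5989, 12096, 10303, 11778, 10057]
After projecting period 2:
Births: 12096 × 0.179 = 2165, 10303 × 0.338 = 3482 — total 5647
Group 2: 5989 × 0.96 = 5749
Group 3: 12096 × 0.954 = 11540
Group 4: 10303 × 0.959 = 9881
Group 5: 11778 × 0.967 = 11389
Net migration: Group 4 + 270 → 10151
End of period: [5647, 5749, 11540, 10151, 11389]
After projecting period 3:
Births: 5749 × 0.179 = 1029, 11540 × 0.338 = 3901 — total 4930
Group 2: 5647 × 0.96 = 5421
Group 3: 5749 × 0.954 = 5485
Group 4: 11540 × 0.959 = 11067
Group 5: 10151 × 0.967 = 9816
Net migration: Group 4 + 270 → 11337
End of period: [4930, 5421, 5485, 11337, 9816]
Total after period 3: 4930 + 5421 + 5485 + 11337 + 9816 = 36989

36989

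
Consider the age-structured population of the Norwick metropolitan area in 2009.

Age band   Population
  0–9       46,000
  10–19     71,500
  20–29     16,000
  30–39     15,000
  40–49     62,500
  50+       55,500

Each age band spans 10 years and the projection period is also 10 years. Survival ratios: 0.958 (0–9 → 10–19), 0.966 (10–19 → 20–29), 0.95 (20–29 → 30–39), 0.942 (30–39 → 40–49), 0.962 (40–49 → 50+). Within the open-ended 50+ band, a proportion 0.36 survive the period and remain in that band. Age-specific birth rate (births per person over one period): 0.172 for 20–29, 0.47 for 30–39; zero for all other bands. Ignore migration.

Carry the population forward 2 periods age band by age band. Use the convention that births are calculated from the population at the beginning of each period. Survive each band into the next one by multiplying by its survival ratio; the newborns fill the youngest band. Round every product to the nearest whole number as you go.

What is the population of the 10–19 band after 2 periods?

Period 1:
Births: 16000 * 0.172 = 2752 ; 15000 * 0.47 = 7050 — total 9802
10–19: 46000 * 0.958 = 44068
20–29: 71500 * 0.966 = 69069
30–39: 16000 * 0.95 = 15200
40–49: 15000 * 0.942 = 14130
50+: 62500 * 0.962 + 55500 * 0.36 = 60125 + 19980 = 80105
Giving 9802 / 44068 / 69069 / 15200 / 14130 / 80105.
Period 2:
Births: 69069 * 0.172 = 11880 ; 15200 * 0.47 = 7144 — total 19024
10–19: 9802 * 0.958 = 9390
20–29: 44068 * 0.966 = 42570
30–39: 69069 * 0.95 = 65616
40–49: 15200 * 0.942 = 14318
50+: 14130 * 0.962 + 80105 * 0.36 = 13593 + 28838 = 42431
Giving 19024 / 9390 / 42570 / 65616 / 14318 / 42431.

9390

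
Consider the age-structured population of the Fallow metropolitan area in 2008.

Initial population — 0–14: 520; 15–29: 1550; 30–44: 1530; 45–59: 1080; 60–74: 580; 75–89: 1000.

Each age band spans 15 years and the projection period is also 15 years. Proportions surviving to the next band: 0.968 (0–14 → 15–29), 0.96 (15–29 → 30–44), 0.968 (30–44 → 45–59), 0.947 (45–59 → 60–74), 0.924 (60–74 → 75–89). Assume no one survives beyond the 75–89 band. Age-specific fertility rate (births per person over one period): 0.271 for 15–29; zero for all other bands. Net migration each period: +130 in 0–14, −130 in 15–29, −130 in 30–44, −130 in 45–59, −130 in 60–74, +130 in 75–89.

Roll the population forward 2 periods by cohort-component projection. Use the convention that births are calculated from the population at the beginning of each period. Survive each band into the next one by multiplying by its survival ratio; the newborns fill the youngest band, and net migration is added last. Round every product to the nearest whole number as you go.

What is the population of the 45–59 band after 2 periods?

1185

Period 1:
Births: 1550 × 0.271 = 420
15–29: 520 × 0.968 = 503
30–44: 1550 × 0.96 = 1488
45–59: 1530 × 0.968 = 1481
60–74: 1080 × 0.947 = 1023
75–89: 580 × 0.924 = 536
Net migration: 0–14 + 130 → 550; 15–29 − 130 → 373; 30–44 − 130 → 1358; 45–59 − 130 → 1351; 60–74 − 130 → 893; 75–89 + 130 → 666
Population now: 0–14=550, 15–29=373, 30–44=1358, 45–59=1351, 60–74=893, 75–89=666
Period 2:
Births: 373 × 0.271 = 101
15–29: 550 × 0.968 = 532
30–44: 373 × 0.96 = 358
45–59: 1358 × 0.968 = 1315
60–74: 1351 × 0.947 = 1279
75–89: 893 × 0.924 = 825
Net migration: 0–14 + 130 → 231; 15–29 − 130 → 402; 30–44 − 130 → 228; 45–59 − 130 → 1185; 60–74 − 130 → 1149; 75–89 + 130 → 955
Population now: 0–14=231, 15–29=402, 30–44=228, 45–59=1185, 60–74=1149, 75–89=955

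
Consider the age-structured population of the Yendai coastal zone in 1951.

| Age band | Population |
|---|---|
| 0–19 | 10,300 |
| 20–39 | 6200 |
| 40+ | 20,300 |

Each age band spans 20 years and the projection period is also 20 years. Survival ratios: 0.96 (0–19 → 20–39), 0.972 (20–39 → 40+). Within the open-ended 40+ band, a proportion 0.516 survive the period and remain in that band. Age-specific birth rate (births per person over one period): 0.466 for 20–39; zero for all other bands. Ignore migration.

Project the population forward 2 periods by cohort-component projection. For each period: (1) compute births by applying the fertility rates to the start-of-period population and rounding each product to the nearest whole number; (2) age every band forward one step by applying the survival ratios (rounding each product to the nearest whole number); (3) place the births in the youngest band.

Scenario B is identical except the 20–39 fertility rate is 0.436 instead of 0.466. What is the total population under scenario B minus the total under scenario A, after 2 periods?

Numbering the bands 1..3 from youngest to oldest:
Period 1:
Births: 6200 × 0.466 = 2889
Band 2: 10300 × 0.96 = 9888
Band 3: 6200 × 0.972 + 20300 × 0.516 = 6026 + 10475 = 16501
Giving 2889 / 9888 / 16501.
Period 2:
Births: 9888 × 0.466 = 4608
Band 2: 2889 × 0.96 = 2773
Band 3: 9888 × 0.972 + 16501 × 0.516 = 9611 + 8515 = 18126
Giving 4608 / 2773 / 18126.
Scenario A total after 2 periods: 25507
Scenario B projection —
Period 1:
Births: 6200 × 0.436 = 2703
Band 2: 10300 × 0.96 = 9888
Band 3: 6200 × 0.972 + 20300 × 0.516 = 6026 + 10475 = 16501
Giving 2703 / 9888 / 16501.
Period 2:
Births: 9888 × 0.436 = 4311
Band 2: 2703 × 0.96 = 2595
Band 3: 9888 × 0.972 + 16501 × 0.516 = 9611 + 8515 = 18126
Giving 4311 / 2595 / 18126.
Scenario B total after 2 periods: 25032
Difference B − A = 25032 − 25507 = -475

-475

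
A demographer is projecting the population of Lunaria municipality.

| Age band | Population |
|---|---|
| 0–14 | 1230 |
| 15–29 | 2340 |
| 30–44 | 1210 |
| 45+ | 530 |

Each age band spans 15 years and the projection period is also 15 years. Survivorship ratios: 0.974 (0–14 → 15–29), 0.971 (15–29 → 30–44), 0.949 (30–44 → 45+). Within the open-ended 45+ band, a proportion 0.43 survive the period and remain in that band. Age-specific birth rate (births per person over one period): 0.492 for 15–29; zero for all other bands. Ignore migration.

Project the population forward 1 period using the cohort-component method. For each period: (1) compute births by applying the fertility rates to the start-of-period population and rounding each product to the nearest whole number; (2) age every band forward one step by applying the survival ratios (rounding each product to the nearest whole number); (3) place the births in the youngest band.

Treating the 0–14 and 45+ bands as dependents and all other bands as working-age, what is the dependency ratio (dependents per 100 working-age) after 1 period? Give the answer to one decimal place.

72.8

Call the groups 1 to 4, youngest first.
Period 1.
Births: 2340 * 0.492 = 1151
Group 2: 1230 * 0.974 = 1198
Group 3: 2340 * 0.971 = 2272
Group 4: 1210 * 0.949 + 530 * 0.43 = 1148 + 228 = 1376
→ [1151, 1198, 2272, 1376]
Dependents (band 0–14 + band 45+) = 1151 + 1376 = 2527; working-age = 3470; ratio = 2527/3470 × 100 = 72.8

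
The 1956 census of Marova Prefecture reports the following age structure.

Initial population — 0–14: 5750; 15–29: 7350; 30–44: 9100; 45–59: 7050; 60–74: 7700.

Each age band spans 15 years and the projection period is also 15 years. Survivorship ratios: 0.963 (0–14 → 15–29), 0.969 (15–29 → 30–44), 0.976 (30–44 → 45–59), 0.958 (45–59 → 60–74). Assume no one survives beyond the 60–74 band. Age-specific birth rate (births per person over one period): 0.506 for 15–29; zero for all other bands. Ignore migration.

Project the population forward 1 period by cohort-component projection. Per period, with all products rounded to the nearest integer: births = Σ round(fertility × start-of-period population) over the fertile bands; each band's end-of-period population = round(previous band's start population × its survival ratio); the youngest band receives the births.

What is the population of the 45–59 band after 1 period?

8882

After projecting period 1:
Births: 7350 × 0.506 = 3719
15–29: 5750 × 0.963 = 5537
30–44: 7350 × 0.969 = 7122
45–59: 9100 × 0.976 = 8882
60–74: 7050 × 0.958 = 6754
End of period: [3719, 5537, 7122, 8882, 6754]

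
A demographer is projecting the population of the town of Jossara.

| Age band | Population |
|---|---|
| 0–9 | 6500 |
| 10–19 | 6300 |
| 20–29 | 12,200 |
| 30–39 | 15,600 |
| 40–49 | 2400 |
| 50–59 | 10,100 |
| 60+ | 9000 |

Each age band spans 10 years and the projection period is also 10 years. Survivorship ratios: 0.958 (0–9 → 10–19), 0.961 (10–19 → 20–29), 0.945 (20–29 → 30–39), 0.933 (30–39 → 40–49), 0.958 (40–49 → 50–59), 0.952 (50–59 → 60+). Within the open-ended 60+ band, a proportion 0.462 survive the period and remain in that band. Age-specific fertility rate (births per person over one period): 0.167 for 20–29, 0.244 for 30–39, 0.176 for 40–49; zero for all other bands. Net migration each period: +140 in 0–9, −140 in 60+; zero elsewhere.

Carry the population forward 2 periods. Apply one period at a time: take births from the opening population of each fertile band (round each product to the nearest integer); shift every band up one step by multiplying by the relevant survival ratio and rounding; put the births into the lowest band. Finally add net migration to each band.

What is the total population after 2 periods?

Numbering the bands 1..7 from youngest to oldest:
— Period 1 —
Births: 12200 × 0.167 = 2037, 15600 × 0.244 = 3806, 2400 × 0.176 = 422 ⇒ total 6265
Band 2: 6500 × 0.958 = 6227
Band 3: 6300 × 0.961 = 6054
Band 4: 12200 × 0.945 = 11529
Band 5: 15600 × 0.933 = 14555
Band 6: 2400 × 0.958 = 2299
Band 7: 10100 × 0.952 + 9000 × 0.462 = 9615 + 4158 = 13773
Net migration: Band 1 + 140 → 6405; Band 7 − 140 → 13633
Giving 6405 / 6227 / 6054 / 11529 / 14555 / 2299 / 13633.
— Period 2 —
Births: 6054 × 0.167 = 1011, 11529 × 0.244 = 2813, 14555 × 0.176 = 2562 ⇒ total 6386
Band 2: 6405 × 0.958 = 6136
Band 3: 6227 × 0.961 = 5984
Band 4: 6054 × 0.945 = 5721
Band 5: 11529 × 0.933 = 10757
Band 6: 14555 × 0.958 = 13944
Band 7: 2299 × 0.952 + 13633 × 0.462 = 2189 + 6298 = 8487
Net migration: Band 1 + 140 → 6526; Band 7 − 140 → 8347
Giving 6526 / 6136 / 5984 / 5721 / 10757 / 13944 / 8347.
Total after period 2: 6526 + 6136 + 5984 + 5721 + 10757 + 13944 + 8347 = 57415

57415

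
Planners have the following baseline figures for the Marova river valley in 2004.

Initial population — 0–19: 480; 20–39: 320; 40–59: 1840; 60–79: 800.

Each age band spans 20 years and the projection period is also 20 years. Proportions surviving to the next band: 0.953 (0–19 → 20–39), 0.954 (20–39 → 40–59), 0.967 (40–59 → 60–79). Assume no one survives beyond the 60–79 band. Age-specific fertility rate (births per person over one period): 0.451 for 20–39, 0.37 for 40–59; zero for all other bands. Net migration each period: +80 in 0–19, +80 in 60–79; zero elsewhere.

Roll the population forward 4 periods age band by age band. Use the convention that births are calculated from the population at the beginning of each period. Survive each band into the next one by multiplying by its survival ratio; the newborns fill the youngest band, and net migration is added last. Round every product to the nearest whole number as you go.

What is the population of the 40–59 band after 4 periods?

Call the bands 1 to 4, youngest first.
[period 1]
Births: 320 × 0.451 = 144  |  1840 × 0.37 = 681 → 825
Band 2: 480 × 0.953 = 457
Band 3: 320 × 0.954 = 305
Band 4: 1840 × 0.967 = 1779
Net migration: Band 1 + 80 → 905; Band 4 + 80 → 1859
Population now: 0–19=905, 20–39=457, 40–59=305, 60–79=1859
[period 2]
Births: 457 × 0.451 = 206  |  305 × 0.37 = 113 → 319
Band 2: 905 × 0.953 = 862
Band 3: 457 × 0.954 = 436
Band 4: 305 × 0.967 = 295
Net migration: Band 1 + 80 → 399; Band 4 + 80 → 375
Population now: 0–19=399, 20–39=862, 40–59=436, 60–79=375
[period 3]
Births: 862 × 0.451 = 389  |  436 × 0.37 = 161 → 550
Band 2: 399 × 0.953 = 380
Band 3: 862 × 0.954 = 822
Band 4: 436 × 0.967 = 422
Net migration: Band 1 + 80 → 630; Band 4 + 80 → 502
Population now: 0–19=630, 20–39=380, 40–59=822, 60–79=502
[period 4]
Births: 380 × 0.451 = 171  |  822 × 0.37 = 304 → 475
Band 2: 630 × 0.953 = 600
Band 3: 380 × 0.954 = 363
Band 4: 822 × 0.967 = 795
Net migration: Band 1 + 80 → 555; Band 4 + 80 → 875
Population now: 0–19=555, 20–39=600, 40–59=363, 60–79=875

363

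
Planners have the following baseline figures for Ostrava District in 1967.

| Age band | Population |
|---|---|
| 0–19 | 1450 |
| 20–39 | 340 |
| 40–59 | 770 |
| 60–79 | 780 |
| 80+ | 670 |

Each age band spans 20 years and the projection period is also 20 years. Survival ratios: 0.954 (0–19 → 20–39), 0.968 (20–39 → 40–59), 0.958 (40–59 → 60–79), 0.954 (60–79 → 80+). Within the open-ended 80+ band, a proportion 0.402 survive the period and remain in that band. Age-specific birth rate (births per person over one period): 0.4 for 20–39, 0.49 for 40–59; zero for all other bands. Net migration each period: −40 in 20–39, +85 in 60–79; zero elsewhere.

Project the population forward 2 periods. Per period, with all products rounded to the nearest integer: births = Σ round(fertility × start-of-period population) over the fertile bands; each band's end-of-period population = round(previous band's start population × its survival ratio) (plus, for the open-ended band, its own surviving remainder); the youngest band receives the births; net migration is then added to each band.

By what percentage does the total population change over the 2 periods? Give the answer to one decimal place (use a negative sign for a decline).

0.7

Period 1.
Births: 340 × 0.4 = 136 ; 770 × 0.49 = 377 ⇒ total 513
20–39: 1450 × 0.954 = 1383
40–59: 340 × 0.968 = 329
60–79: 770 × 0.958 = 738
80+: 780 × 0.954 + 670 × 0.402 = 744 + 269 = 1013
Net migration: 20–39 − 40 → 1343; 60–79 + 85 → 823
Giving 513 / 1343 / 329 / 823 / 1013.
Period 2.
Births: 1343 × 0.4 = 537 ; 329 × 0.49 = 161 ⇒ total 698
20–39: 513 × 0.954 = 489
40–59: 1343 × 0.968 = 1300
60–79: 329 × 0.958 = 315
80+: 823 × 0.954 + 1013 × 0.402 = 785 + 407 = 1192
Net migration: 20–39 − 40 → 449; 60–79 + 85 → 400
Giving 698 / 449 / 1300 / 400 / 1192.
Total: 4010 → 4039; change = 29; percentage change = 0.7%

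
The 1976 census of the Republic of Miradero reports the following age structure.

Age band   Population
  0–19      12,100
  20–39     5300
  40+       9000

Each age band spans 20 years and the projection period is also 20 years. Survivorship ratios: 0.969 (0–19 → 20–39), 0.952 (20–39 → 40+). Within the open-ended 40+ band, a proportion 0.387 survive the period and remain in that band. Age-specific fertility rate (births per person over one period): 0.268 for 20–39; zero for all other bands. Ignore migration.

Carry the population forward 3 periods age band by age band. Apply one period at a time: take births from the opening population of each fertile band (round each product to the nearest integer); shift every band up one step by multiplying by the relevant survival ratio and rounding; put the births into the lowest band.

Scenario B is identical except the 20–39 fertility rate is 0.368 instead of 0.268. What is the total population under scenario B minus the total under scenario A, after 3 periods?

Period 1.
Births: 5300 * 0.268 = 1420
20–39: 12100 * 0.969 = 11725
40+: 5300 * 0.952 + 9000 * 0.387 = 5046 + 3483 = 8529
End of period: [1420, 11725, 8529]
Period 2.
Births: 11725 * 0.268 = 3142
20–39: 1420 * 0.969 = 1376
40+: 11725 * 0.952 + 8529 * 0.387 = 11162 + 3301 = 14463
End of period: [3142, 1376, 14463]
Period 3.
Births: 1376 * 0.268 = 369
20–39: 3142 * 0.969 = 3045
40+: 1376 * 0.952 + 14463 * 0.387 = 1310 + 5597 = 6907
End of period: [369, 3045, 6907]
Scenario A total after 3 periods: 10321
Scenario B projection —
Period 1.
Births: 5300 * 0.368 = 1950
20–39: 12100 * 0.969 = 11725
40+: 5300 * 0.952 + 9000 * 0.387 = 5046 + 3483 = 8529
End of period: [1950, 11725, 8529]
Period 2.
Births: 11725 * 0.368 = 4315
20–39: 1950 * 0.969 = 1890
40+: 11725 * 0.952 + 8529 * 0.387 = 11162 + 3301 = 14463
End of period: [4315, 1890, 14463]
Period 3.
Births: 1890 * 0.368 = 696
20–39: 4315 * 0.969 = 4181
40+: 1890 * 0.952 + 14463 * 0.387 = 1799 + 5597 = 7396
End of period: [696, 4181, 7396]
Scenario B total after 3 periods: 12273
Difference B − A = 12273 − 10321 = 1952

1952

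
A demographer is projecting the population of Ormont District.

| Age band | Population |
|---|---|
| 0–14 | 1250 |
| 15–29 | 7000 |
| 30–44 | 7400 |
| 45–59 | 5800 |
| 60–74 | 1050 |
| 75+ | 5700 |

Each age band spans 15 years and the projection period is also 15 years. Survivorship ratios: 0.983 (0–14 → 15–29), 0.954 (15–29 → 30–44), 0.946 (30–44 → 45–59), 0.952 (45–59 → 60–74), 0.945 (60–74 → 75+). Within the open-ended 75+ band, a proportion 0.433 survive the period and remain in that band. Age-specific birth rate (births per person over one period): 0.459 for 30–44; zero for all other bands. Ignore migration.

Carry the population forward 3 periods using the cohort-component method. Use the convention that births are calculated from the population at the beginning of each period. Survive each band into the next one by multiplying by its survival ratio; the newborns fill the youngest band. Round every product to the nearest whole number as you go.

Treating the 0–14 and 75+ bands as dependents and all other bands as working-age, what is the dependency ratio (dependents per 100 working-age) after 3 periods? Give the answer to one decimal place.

73.1

Numbering the bands 1..6 from youngest to oldest:
[period 1]
Births: 7400 * 0.459 = 3397
Band 2: 1250 * 0.983 = 1229
Band 3: 7000 * 0.954 = 6678
Band 4: 7400 * 0.946 = 7000
Band 5: 5800 * 0.952 = 5522
Band 6: 1050 * 0.945 + 5700 * 0.433 = 992 + 2468 = 3460
End of period: [3397, 1229, 6678, 7000, 5522, 3460]
[period 2]
Births: 6678 * 0.459 = 3065
Band 2: 3397 * 0.983 = 3339
Band 3: 1229 * 0.954 = 1172
Band 4: 6678 * 0.946 = 6317
Band 5: 7000 * 0.952 = 6664
Band 6: 5522 * 0.945 + 3460 * 0.433 = 5218 + 1498 = 6716
End of period: [3065, 3339, 1172, 6317, 6664, 6716]
[period 3]
Births: 1172 * 0.459 = 538
Band 2: 3065 * 0.983 = 3013
Band 3: 3339 * 0.954 = 3185
Band 4: 1172 * 0.946 = 1109
Band 5: 6317 * 0.952 = 6014
Band 6: 6664 * 0.945 + 6716 * 0.433 = 6297 + 2908 = 9205
End of period: [538, 3013, 3185, 1109, 6014, 9205]
Dependents (band 0–14 + band 75+) = 538 + 9205 = 9743; working-age = 13321; ratio = 9743/13321 × 100 = 73.1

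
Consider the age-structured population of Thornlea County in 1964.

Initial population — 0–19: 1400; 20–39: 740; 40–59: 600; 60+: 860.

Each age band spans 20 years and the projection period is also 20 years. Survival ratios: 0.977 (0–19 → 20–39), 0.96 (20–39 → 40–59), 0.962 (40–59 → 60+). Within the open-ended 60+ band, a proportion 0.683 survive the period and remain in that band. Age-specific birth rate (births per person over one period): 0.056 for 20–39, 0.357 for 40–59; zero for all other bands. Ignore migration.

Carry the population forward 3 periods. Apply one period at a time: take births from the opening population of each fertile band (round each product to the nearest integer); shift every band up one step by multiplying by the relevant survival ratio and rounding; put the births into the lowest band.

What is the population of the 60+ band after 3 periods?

(Bands numbered youngest = 1 to oldest = 4.)
After projecting period 1:
Births: 740 × 0.056 = 41  |  600 × 0.357 = 214 ⇒ total 255
Band 2: 1400 × 0.977 = 1368
Band 3: 740 × 0.96 = 710
Band 4: 600 × 0.962 + 860 × 0.683 = 577 + 587 = 1164
Giving 255 / 1368 / 710 / 1164.
After projecting period 2:
Births: 1368 × 0.056 = 77  |  710 × 0.357 = 253 ⇒ total 330
Band 2: 255 × 0.977 = 249
Band 3: 1368 × 0.96 = 1313
Band 4: 710 × 0.962 + 1164 × 0.683 = 683 + 795 = 1478
Giving 330 / 249 / 1313 / 1478.
After projecting period 3:
Births: 249 × 0.056 = 14  |  1313 × 0.357 = 469 ⇒ total 483
Band 2: 330 × 0.977 = 322
Band 3: 249 × 0.96 = 239
Band 4: 1313 × 0.962 + 1478 × 0.683 = 1263 + 1009 = 2272
Giving 483 / 322 / 239 / 2272.

2272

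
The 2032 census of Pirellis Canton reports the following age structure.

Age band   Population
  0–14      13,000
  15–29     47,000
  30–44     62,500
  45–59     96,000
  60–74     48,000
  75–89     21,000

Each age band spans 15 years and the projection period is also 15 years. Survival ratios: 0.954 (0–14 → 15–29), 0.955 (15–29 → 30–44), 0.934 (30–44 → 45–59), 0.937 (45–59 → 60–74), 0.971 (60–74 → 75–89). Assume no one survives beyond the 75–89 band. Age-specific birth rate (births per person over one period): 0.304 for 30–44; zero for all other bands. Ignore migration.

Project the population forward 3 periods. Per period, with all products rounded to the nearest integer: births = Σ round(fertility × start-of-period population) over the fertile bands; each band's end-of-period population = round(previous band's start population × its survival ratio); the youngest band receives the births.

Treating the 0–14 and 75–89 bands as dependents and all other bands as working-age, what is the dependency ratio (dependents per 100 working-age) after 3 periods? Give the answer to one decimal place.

Let band 1 be 0–14 through band 6 = 75–89.
Period 1.
Births: 62500 × 0.304 = 19000
Band 2: 13000 × 0.954 = 12402
Band 3: 47000 × 0.955 = 44885
Band 4: 62500 × 0.934 = 58375
Band 5: 96000 × 0.937 = 89952
Band 6: 48000 × 0.971 = 46608
End of period: [19000, 12402, 44885, 58375, 89952, 46608]
Period 2.
Births: 44885 × 0.304 = 13645
Band 2: 19000 × 0.954 = 18126
Band 3: 12402 × 0.955 = 11844
Band 4: 44885 × 0.934 = 41923
Band 5: 58375 × 0.937 = 54697
Band 6: 89952 × 0.971 = 87343
End of period: [13645, 18126, 11844, 41923, 54697, 87343]
Period 3.
Births: 11844 × 0.304 = 3601
Band 2: 13645 × 0.954 = 13017
Band 3: 18126 × 0.955 = 17310
Band 4: 11844 × 0.934 = 11062
Band 5: 41923 × 0.937 = 39282
Band 6: 54697 × 0.971 = 53111
End of period: [3601, 13017, 17310, 11062, 39282, 53111]
Dependents (band 0–14 + band 75–89) = 3601 + 53111 = 56712; working-age = 80671; ratio = 56712/80671 × 100 = 70.3

70.3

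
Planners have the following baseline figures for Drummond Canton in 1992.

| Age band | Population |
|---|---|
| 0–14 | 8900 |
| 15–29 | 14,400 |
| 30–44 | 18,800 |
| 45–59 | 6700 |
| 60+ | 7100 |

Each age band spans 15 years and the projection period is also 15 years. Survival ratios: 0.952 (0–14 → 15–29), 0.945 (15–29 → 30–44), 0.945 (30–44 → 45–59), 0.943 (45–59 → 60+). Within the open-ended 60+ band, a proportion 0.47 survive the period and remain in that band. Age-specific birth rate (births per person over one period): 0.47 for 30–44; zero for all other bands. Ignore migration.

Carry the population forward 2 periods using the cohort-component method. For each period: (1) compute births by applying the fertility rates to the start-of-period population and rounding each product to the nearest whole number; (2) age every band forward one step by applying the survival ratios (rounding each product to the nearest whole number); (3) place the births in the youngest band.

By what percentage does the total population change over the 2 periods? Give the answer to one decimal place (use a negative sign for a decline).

1.9

(Bands numbered youngest = 1 to oldest = 5.)
Period 1:
Births: 18800 × 0.47 = 8836
Band 2: 8900 × 0.952 = 8473
Band 3: 14400 × 0.945 = 13608
Band 4: 18800 × 0.945 = 17766
Band 5: 6700 × 0.943 + 7100 × 0.47 = 6318 + 3337 = 9655
Population now: 0–14=8836, 15–29=8473, 30–44=13608, 45–59=17766, 60+=9655
Period 2:
Births: 13608 × 0.47 = 6396
Band 2: 8836 × 0.952 = 8412
Band 3: 8473 × 0.945 = 8007
Band 4: 13608 × 0.945 = 12860
Band 5: 17766 × 0.943 + 9655 × 0.47 = 16753 + 4538 = 21291
Population now: 0–14=6396, 15–29=8412, 30–44=8007, 45–59=12860, 60+=21291
Total: 55900 → 56966; change = 1066; percentage change = 1.9%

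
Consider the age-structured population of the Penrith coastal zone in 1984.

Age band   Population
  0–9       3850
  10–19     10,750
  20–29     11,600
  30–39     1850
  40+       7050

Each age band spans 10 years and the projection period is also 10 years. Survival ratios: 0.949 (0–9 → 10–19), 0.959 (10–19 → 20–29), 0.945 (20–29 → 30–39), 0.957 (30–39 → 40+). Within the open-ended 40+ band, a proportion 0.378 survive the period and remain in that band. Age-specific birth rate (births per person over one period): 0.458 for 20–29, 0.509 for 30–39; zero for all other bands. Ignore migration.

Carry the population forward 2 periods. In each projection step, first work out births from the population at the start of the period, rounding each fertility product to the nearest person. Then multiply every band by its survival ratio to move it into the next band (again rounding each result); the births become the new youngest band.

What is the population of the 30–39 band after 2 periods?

9742

Numbering the bands 1..5 from youngest to oldest:
Period 1.
Births: 11600 * 0.458 = 5313 ; 1850 * 0.509 = 942 → 6255
Band 2: 3850 * 0.949 = 3654
Band 3: 10750 * 0.959 = 10309
Band 4: 11600 * 0.945 = 10962
Band 5: 1850 * 0.957 + 7050 * 0.378 = 1770 + 2665 = 4435
→ [6255, 3654, 10309, 10962, 4435]
Period 2.
Births: 10309 * 0.458 = 4722 ; 10962 * 0.509 = 5580 → 10302
Band 2: 6255 * 0.949 = 5936
Band 3: 3654 * 0.959 = 3504
Band 4: 10309 * 0.945 = 9742
Band 5: 10962 * 0.957 + 4435 * 0.378 = 10491 + 1676 = 12167
→ [10302, 5936, 3504, 9742, 12167]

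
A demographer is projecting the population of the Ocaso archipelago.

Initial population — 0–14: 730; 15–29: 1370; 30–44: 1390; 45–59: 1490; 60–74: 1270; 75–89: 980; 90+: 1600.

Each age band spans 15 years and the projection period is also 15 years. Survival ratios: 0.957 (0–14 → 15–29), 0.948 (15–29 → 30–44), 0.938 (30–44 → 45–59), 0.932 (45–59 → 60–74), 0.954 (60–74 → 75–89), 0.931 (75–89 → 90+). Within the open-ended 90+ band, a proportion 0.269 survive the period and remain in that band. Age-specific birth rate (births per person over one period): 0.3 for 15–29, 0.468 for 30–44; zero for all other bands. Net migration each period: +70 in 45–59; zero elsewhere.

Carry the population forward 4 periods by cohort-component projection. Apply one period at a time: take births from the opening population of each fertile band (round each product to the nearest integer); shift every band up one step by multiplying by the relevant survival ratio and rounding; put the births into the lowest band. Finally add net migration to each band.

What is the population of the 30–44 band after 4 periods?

Call the groups 1 to 7, youngest first.
Period 1:
Births: 1370 × 0.3 = 411, 1390 × 0.468 = 651 → total 1062
Group 2: 730 × 0.957 = 699
Group 3: 1370 × 0.948 = 1299
Group 4: 1390 × 0.938 = 1304
Group 5: 1490 × 0.932 = 1389
Group 6: 1270 × 0.954 = 1212
Group 7: 980 × 0.931 + 1600 × 0.269 = 912 + 430 = 1342
Net migration: Group 4 + 70 → 1374
End of period: [1062, 699, 1299, 1374, 1389, 1212, 1342]
Period 2:
Births: 699 × 0.3 = 210, 1299 × 0.468 = 608 → total 818
Group 2: 1062 × 0.957 = 1016
Group 3: 699 × 0.948 = 663
Group 4: 1299 × 0.938 = 1218
Group 5: 1374 × 0.932 = 1281
Group 6: 1389 × 0.954 = 1325
Group 7: 1212 × 0.931 + 1342 × 0.269 = 1128 + 361 = 1489
Net migration: Group 4 + 70 → 1288
End of period: [818, 1016, 663, 1288, 1281, 1325, 1489]
Period 3:
Births: 1016 × 0.3 = 305, 663 × 0.468 = 310 → total 615
Group 2: 818 × 0.957 = 783
Group 3: 1016 × 0.948 = 963
Group 4: 663 × 0.938 = 622
Group 5: 1288 × 0.932 = 1200
Group 6: 1281 × 0.954 = 1222
Group 7: 1325 × 0.931 + 1489 × 0.269 = 1234 + 401 = 1635
Net migration: Group 4 + 70 → 692
End of period: [615, 783, 963, 692, 1200, 1222, 1635]
Period 4:
Births: 783 × 0.3 = 235, 963 × 0.468 = 451 → total 686
Group 2: 615 × 0.957 = 589
Group 3: 783 × 0.948 = 742
Group 4: 963 × 0.938 = 903
Group 5: 692 × 0.932 = 645
Group 6: 1200 × 0.954 = 1145
Group 7: 1222 × 0.931 + 1635 × 0.269 = 1138 + 440 = 1578
Net migration: Group 4 + 70 → 973
End of period: [686, 589, 742, 973, 645, 1145, 1578]

742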